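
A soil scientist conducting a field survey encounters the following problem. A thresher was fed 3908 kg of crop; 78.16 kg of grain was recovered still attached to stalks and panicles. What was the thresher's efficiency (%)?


eta = (total - unthreshed) / total * 100
    = (3908 - 78.16) / 3908 * 100
    = 3829.84 / 3908 * 100
    = 98%


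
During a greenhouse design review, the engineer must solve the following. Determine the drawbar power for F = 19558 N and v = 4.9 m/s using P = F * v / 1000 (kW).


P = F * v / 1000
  = 19558 * 4.9 / 1000
  = 95834.20 / 1000
  = 95.83 kW


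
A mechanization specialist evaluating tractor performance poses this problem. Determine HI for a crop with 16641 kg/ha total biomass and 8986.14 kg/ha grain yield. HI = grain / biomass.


HI = grain_yield / biomass
   = 8986.14 / 16641
   = 0.54


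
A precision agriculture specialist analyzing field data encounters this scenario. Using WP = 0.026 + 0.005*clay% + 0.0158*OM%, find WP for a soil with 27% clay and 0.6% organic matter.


WP = 0.026 + 0.005*27 + 0.0158*0.6
   = 0.026 + 0.1350 + 0.0095
   = 0.1705


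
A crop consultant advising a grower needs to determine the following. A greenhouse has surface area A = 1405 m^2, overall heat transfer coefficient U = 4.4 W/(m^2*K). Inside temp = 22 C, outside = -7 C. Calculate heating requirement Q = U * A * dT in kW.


dT = 22 - (-7) = 29 K
Q = U * A * dT
  = 4.4 * 1405 * 29
  = 179278 W = 179.28 kW


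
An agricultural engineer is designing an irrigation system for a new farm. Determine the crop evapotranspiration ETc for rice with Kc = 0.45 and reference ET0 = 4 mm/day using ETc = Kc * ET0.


ETc = Kc * ET0
    = 0.45 * 4
    = 1.80 mm/day


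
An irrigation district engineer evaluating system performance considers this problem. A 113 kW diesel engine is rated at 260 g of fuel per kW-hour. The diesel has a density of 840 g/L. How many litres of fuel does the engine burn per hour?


FC = P * BSFC / rho_fuel
   = 113 * 260 / 840
   = 29380 / 840
   = 34.98 L/h


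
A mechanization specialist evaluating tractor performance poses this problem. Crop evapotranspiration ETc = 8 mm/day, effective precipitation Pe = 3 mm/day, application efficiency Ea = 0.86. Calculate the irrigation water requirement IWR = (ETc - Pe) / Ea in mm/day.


IWR = (ETc - Pe) / Ea
    = (8 - 3) / 0.86
    = 5 / 0.86
    = 5.81 mm/day


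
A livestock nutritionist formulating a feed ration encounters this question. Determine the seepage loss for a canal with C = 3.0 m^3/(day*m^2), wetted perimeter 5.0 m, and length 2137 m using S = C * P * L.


S = C * P * L
  = 3.0 * 5.0 * 2137
  = 32055 m^3/day


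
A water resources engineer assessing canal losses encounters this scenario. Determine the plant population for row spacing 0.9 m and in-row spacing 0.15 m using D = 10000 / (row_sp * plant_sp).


D = 10000 / (row_sp * plant_sp)
  = 10000 / (0.9 * 0.15)
  = 10000 / 0.1350
  = 74074.07 plants/ha


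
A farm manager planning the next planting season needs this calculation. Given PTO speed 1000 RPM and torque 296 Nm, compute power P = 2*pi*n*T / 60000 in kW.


P = 2*pi*n*T / 60000
  = 2*pi * 1000 * 296 / 60000
  = 1859822.85 / 60000
  = 31.00 kW


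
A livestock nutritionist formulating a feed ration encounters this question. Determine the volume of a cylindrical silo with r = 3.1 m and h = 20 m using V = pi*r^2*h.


V = pi * r^2 * h
  = pi * 3.1^2 * 20
  = pi * 9.61 * 20
  = 603.81 m^3


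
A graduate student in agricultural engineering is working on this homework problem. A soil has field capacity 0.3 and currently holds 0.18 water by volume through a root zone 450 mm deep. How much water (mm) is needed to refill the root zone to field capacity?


SMD = (FC - theta) * D
    = (0.3 - 0.18) * 450
    = 0.120 * 450
    = 54 mm


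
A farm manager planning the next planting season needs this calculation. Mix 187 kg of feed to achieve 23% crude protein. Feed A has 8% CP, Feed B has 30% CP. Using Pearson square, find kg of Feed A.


parts_A = CP_b - target = 30 - 23 = 7
parts_B = target - CP_a = 23 - 8 = 15
total_parts = 7 + 15 = 22
Feed A = 187 * 7 / 22 = 59.50 kg
Feed B = 187 * 15 / 22 = 127.50 kg

59.50 kg


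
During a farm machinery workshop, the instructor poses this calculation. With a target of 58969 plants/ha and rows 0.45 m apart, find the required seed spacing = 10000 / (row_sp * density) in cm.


spacing = 10000 / (row_sp * density)
        = 10000 / (0.45 * 58969)
        = 10000 / 26536.05
        = 0.37685 m = 37.68 cm


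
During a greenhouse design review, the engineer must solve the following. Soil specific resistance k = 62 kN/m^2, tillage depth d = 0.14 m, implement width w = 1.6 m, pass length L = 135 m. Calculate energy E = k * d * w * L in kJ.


E = k * d * w * L
  = 62 * 0.14 * 1.6 * 135
  = 1874.88 kJ


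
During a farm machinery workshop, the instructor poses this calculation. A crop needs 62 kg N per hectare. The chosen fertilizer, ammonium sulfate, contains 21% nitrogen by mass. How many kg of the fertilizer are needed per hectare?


Rate = N_required / (N_content / 100)
     = 62 / (21 / 100)
     = 62 / 0.21
     = 295.24 kg/ha


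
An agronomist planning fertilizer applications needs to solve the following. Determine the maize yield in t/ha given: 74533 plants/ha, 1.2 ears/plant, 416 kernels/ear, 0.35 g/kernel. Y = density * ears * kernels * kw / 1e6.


Y = density * ears * kernels * kw
  = 74533 * 1.2 * 416 * 0.35 g/ha
  = 13022405.76 g/ha
  = 13022.41 kg/ha = 13.02 t/ha


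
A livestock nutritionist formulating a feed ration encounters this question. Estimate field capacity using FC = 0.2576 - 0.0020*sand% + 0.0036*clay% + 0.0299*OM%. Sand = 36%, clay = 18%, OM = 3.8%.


FC = 0.2576 - 0.0020*36 + 0.0036*18 + 0.0299*3.8
   = 0.2576 - 0.0720 + 0.0648 + 0.1136
   = 0.3640


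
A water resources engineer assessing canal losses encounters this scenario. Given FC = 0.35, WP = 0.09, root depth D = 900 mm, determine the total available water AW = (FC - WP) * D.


AW = (FC - WP) * D
   = (0.35 - 0.09) * 900
   = 0.26 * 900
   = 234 mm


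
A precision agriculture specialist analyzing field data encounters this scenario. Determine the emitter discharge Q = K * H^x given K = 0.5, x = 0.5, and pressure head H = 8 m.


Q = K * H^x
  = 0.5 * 8^0.5
  = 0.5 * 2.8284
  = 1.41 L/h


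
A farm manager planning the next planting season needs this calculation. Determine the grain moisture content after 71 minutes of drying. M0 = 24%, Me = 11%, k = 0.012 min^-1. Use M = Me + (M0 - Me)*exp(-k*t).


M = Me + (M0 - Me) * e^(-k*t)
  = 11 + (24 - 11) * e^(-0.012*71)
  = 11 + 13 * e^(-0.852)
  = 11 + 13 * 0.42656
  = 11 + 5.5453
  = 16.55%


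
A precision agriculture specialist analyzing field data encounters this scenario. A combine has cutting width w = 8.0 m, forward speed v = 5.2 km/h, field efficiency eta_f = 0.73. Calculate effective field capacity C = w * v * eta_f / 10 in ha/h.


C = w * v * eta_f / 10
  = 8.0 * 5.2 * 0.73 / 10
  = 30.37 / 10
  = 3.04 ha/h


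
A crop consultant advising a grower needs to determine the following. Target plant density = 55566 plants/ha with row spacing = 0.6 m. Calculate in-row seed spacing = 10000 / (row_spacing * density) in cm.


spacing = 10000 / (row_sp * density)
        = 10000 / (0.6 * 55566)
        = 10000 / 33339.60
        = 0.29994 m = 29.99 cm


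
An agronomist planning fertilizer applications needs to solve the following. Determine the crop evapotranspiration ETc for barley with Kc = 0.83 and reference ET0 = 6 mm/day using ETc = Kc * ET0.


ETc = Kc * ET0
    = 0.83 * 6
    = 4.98 mm/day


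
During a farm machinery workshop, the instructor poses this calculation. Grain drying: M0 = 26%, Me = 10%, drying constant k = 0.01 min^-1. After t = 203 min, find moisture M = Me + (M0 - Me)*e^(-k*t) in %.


M = Me + (M0 - Me) * e^(-k*t)
  = 10 + (26 - 10) * e^(-0.01*203)
  = 10 + 16 * e^(-2.030)
  = 10 + 16 * 0.13134
  = 10 + 2.1014
  = 12.10%


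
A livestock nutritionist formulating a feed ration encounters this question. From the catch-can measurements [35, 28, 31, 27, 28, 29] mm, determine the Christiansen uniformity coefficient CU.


xbar = 178 / 6 = 29.667
sum|xi - xbar| = 13.333
CU = 100 * (1 - 13.333 / (6 * 29.667))
   = 100 * (1 - 0.0749)
   = 92.51%


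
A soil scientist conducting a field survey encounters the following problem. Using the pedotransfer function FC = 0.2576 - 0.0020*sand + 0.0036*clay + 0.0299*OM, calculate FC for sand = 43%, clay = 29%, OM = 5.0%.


FC = 0.2576 - 0.0020*43 + 0.0036*29 + 0.0299*5.0
   = 0.2576 - 0.0860 + 0.1044 + 0.1495
   = 0.4255


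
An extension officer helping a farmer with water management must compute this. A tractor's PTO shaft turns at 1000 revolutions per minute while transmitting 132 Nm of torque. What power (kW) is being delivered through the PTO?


P = 2*pi*n*T / 60000
  = 2*pi * 1000 * 132 / 60000
  = 829380.46 / 60000
  = 13.82 kW


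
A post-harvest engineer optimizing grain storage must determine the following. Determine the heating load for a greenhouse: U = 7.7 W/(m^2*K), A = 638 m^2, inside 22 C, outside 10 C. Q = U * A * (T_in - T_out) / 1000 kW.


dT = 22 - (10) = 12 K
Q = U * A * dT
  = 7.7 * 638 * 12
  = 58951.20 W = 58.95 kW


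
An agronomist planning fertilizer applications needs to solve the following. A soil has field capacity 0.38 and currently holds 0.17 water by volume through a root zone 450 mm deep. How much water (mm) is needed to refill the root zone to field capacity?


SMD = (FC - theta) * D
    = (0.38 - 0.17) * 450
    = 0.210 * 450
    = 94.50 mm


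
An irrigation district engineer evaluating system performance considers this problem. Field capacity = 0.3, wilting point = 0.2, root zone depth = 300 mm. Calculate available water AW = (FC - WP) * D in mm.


AW = (FC - WP) * D
   = (0.3 - 0.2) * 300
   = 0.10 * 300
   = 30 mm


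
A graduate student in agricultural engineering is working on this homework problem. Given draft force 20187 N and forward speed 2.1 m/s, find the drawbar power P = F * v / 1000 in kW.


P = F * v / 1000
  = 20187 * 2.1 / 1000
  = 42392.70 / 1000
  = 42.39 kW


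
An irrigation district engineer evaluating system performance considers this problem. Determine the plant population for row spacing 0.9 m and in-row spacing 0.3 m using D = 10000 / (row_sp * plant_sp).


D = 10000 / (row_sp * plant_sp)
  = 10000 / (0.9 * 0.3)
  = 10000 / 0.2700
  = 37037.04 plants/ha


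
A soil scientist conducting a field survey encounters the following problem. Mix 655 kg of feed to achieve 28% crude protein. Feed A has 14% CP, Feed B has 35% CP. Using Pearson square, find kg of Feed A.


parts_A = CP_b - target = 35 - 28 = 7
parts_B = target - CP_a = 28 - 14 = 14
total_parts = 7 + 14 = 21
Feed A = 655 * 7 / 21 = 218.33 kg
Feed B = 655 * 14 / 21 = 436.67 kg

218.33 kg


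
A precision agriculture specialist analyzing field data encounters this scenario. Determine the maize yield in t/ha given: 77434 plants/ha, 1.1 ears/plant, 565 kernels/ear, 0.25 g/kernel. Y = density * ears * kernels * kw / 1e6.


Y = density * ears * kernels * kw
  = 77434 * 1.1 * 565 * 0.25 g/ha
  = 12031307.75 g/ha
  = 12031.31 kg/ha = 12.03 t/ha


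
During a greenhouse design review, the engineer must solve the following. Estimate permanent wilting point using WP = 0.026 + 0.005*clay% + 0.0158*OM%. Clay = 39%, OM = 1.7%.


WP = 0.026 + 0.005*39 + 0.0158*1.7
   = 0.026 + 0.1950 + 0.0269
   = 0.2479


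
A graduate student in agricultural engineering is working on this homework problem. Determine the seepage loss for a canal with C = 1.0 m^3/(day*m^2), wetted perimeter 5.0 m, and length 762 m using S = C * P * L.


S = C * P * L
  = 1.0 * 5.0 * 762
  = 3810 m^3/day


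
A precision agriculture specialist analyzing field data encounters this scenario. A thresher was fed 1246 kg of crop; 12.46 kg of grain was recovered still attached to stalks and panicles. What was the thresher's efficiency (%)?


eta = (total - unthreshed) / total * 100
    = (1246 - 12.46) / 1246 * 100
    = 1233.54 / 1246 * 100
    = 99%


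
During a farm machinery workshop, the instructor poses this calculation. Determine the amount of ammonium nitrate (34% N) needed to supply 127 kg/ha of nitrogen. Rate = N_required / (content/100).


Rate = N_required / (N_content / 100)
     = 127 / (34 / 100)
     = 127 / 0.34
     = 373.53 kg/ha


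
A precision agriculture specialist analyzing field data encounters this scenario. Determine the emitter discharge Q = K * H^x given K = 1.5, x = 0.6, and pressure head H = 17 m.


Q = K * H^x
  = 1.5 * 17^0.6
  = 1.5 * 5.4736
  = 8.21 L/h


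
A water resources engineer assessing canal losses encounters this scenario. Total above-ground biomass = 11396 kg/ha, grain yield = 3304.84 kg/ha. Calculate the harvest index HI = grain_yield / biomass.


HI = grain_yield / biomass
   = 3304.84 / 11396
   = 0.29


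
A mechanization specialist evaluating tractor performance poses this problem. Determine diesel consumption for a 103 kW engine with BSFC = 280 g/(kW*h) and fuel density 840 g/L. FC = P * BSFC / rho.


FC = P * BSFC / rho_fuel
   = 103 * 280 / 840
   = 28840 / 840
   = 34.33 L/h


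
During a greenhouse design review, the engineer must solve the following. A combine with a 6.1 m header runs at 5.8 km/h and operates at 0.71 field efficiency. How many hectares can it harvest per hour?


C = w * v * eta_f / 10
  = 6.1 * 5.8 * 0.71 / 10
  = 25.12 / 10
  = 2.51 ha/h


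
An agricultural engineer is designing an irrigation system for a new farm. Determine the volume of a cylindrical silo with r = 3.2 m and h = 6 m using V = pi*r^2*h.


V = pi * r^2 * h
  = pi * 3.2^2 * 6
  = pi * 10.24 * 6
  = 193.02 m^3


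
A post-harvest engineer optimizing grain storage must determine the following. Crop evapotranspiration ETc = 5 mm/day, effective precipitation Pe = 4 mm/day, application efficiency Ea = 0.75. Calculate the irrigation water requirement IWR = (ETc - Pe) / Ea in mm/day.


IWR = (ETc - Pe) / Ea
    = (5 - 4) / 0.75
    = 1 / 0.75
    = 1.33 mm/day


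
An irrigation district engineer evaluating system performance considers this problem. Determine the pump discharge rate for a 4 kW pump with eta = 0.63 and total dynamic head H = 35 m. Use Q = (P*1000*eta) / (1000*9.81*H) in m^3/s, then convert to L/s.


Q = (P * 1000 * eta) / (rho * g * H)
  = (4 * 1000 * 0.63) / (1000 * 9.81 * 35)
  = 2520 / 343350
  = 0.00734 m^3/s = 7.34 L/s


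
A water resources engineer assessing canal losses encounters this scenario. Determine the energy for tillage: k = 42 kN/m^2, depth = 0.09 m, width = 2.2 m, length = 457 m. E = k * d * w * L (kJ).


E = k * d * w * L
  = 42 * 0.09 * 2.2 * 457
  = 3800.41 kJ


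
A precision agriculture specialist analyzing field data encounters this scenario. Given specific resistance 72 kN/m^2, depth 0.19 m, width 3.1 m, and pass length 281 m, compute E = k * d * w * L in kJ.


E = k * d * w * L
  = 72 * 0.19 * 3.1 * 281
  = 11916.65 kJ


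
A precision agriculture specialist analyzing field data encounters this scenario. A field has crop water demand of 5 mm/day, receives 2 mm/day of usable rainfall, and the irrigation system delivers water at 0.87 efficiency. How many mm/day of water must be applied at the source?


IWR = (ETc - Pe) / Ea
    = (5 - 2) / 0.87
    = 3 / 0.87
    = 3.45 mm/day


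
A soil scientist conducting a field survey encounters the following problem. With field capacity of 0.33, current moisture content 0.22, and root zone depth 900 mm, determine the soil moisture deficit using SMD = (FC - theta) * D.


SMD = (FC - theta) * D
    = (0.33 - 0.22) * 900
    = 0.110 * 900
    = 99 mm


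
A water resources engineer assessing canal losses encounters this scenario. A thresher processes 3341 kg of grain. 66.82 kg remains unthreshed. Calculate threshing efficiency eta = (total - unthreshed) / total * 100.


eta = (total - unthreshed) / total * 100
    = (3341 - 66.82) / 3341 * 100
    = 3274.18 / 3341 * 100
    = 98%


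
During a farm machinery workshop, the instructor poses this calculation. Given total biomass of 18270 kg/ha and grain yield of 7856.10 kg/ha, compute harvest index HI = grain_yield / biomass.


HI = grain_yield / biomass
   = 7856.10 / 18270
   = 0.43


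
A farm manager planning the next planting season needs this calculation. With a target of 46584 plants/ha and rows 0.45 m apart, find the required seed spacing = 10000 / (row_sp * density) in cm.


spacing = 10000 / (row_sp * density)
        = 10000 / (0.45 * 46584)
        = 10000 / 20962.80
        = 0.47704 m = 47.70 cm


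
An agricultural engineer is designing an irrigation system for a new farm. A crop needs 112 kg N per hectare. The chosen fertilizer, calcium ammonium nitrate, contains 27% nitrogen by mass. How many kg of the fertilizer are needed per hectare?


Rate = N_required / (N_content / 100)
     = 112 / (27 / 100)
     = 112 / 0.27
     = 414.81 kg/ha


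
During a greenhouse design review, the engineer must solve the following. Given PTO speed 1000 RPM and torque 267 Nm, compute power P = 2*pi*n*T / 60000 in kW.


P = 2*pi*n*T / 60000
  = 2*pi * 1000 * 267 / 60000
  = 1677610.48 / 60000
  = 27.96 kW


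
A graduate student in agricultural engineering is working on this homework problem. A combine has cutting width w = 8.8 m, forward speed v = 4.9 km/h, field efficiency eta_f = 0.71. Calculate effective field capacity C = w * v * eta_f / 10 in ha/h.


C = w * v * eta_f / 10
  = 8.8 * 4.9 * 0.71 / 10
  = 30.62 / 10
  = 3.06 ha/h


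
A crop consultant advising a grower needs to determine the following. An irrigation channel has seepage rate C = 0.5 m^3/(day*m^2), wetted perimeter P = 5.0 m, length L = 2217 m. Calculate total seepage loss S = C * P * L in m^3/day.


S = C * P * L
  = 0.5 * 5.0 * 2217
  = 5542.50 m^3/day


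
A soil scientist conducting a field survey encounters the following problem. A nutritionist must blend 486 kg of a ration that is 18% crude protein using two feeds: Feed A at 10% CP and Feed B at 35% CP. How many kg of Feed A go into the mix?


parts_A = CP_b - target = 35 - 18 = 17
parts_B = target - CP_a = 18 - 10 = 8
total_parts = 17 + 8 = 25
Feed A = 486 * 17 / 25 = 330.48 kg
Feed B = 486 * 8 / 25 = 155.52 kg

330.48 kg


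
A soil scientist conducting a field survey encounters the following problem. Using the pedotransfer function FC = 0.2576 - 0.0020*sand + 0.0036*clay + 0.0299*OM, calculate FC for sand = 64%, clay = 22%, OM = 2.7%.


FC = 0.2576 - 0.0020*64 + 0.0036*22 + 0.0299*2.7
   = 0.2576 - 0.1280 + 0.0792 + 0.0807
   = 0.2895


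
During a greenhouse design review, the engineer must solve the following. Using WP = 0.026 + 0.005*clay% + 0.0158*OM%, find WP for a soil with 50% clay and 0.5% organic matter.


WP = 0.026 + 0.005*50 + 0.0158*0.5
   = 0.026 + 0.2500 + 0.0079
   = 0.2839


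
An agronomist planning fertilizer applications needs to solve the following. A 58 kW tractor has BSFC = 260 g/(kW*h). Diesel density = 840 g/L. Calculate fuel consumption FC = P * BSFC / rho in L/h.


FC = P * BSFC / rho_fuel
   = 58 * 260 / 840
   = 15080 / 840
   = 17.95 L/h


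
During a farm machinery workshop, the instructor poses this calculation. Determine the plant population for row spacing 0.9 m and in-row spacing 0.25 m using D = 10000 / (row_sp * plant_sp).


D = 10000 / (row_sp * plant_sp)
  = 10000 / (0.9 * 0.25)
  = 10000 / 0.2250
  = 44444.44 plants/ha


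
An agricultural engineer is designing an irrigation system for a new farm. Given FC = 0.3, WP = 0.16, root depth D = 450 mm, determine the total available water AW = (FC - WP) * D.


AW = (FC - WP) * D
   = (0.3 - 0.16) * 450
   = 0.14 * 450
   = 63 mm


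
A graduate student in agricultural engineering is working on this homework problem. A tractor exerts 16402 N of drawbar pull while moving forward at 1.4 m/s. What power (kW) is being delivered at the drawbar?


P = F * v / 1000
  = 16402 * 1.4 / 1000
  = 22962.80 / 1000
  = 22.96 kW


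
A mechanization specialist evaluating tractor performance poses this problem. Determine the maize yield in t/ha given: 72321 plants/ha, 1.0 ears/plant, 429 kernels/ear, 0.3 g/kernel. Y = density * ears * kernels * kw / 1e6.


Y = density * ears * kernels * kw
  = 72321 * 1.0 * 429 * 0.3 g/ha
  = 9307712.70 g/ha
  = 9307.71 kg/ha = 9.31 t/ha


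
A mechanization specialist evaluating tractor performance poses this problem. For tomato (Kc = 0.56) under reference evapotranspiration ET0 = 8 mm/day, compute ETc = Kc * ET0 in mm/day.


ETc = Kc * ET0
    = 0.56 * 8
    = 4.48 mm/day


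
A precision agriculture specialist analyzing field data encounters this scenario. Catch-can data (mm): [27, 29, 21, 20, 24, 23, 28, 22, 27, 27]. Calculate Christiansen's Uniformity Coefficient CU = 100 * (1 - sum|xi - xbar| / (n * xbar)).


xbar = 248 / 10 = 24.800
sum|xi - xbar| = 28
CU = 100 * (1 - 28 / (10 * 24.800))
   = 100 * (1 - 0.1129)
   = 88.71%


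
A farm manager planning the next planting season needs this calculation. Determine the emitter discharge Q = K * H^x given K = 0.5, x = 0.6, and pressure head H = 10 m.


Q = K * H^x
  = 0.5 * 10^0.6
  = 0.5 * 3.9811
  = 1.99 L/h


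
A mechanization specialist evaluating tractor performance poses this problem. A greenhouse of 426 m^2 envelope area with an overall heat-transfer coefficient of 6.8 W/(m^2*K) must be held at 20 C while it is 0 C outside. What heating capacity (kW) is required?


dT = 20 - (0) = 20 K
Q = U * A * dT
  = 6.8 * 426 * 20
  = 57936 W = 57.94 kW


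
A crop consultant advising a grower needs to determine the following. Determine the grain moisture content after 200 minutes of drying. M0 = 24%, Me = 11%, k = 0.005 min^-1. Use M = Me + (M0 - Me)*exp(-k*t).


M = Me + (M0 - Me) * e^(-k*t)
  = 11 + (24 - 11) * e^(-0.005*200)
  = 11 + 13 * e^(-1)
  = 11 + 13 * 0.36788
  = 11 + 4.7824
  = 15.78%


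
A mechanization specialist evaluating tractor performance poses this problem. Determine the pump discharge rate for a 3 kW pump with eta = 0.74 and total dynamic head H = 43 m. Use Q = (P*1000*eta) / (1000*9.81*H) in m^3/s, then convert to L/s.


Q = (P * 1000 * eta) / (rho * g * H)
  = (3 * 1000 * 0.74) / (1000 * 9.81 * 43)
  = 2220 / 421830
  = 0.00526 m^3/s = 5.26 L/s


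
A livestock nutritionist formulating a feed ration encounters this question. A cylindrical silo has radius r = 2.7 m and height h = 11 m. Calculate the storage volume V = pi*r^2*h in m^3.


V = pi * r^2 * h
  = pi * 2.7^2 * 11
  = pi * 7.29 * 11
  = 251.92 m^3


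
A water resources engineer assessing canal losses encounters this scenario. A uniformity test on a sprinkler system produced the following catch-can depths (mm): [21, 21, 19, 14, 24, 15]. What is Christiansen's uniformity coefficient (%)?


xbar = 114 / 6 = 19
sum|xi - xbar| = 18
CU = 100 * (1 - 18 / (6 * 19))
   = 100 * (1 - 0.1579)
   = 84.21%


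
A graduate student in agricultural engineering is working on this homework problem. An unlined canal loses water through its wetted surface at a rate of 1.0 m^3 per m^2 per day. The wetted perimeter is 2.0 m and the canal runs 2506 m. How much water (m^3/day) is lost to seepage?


S = C * P * L
  = 1.0 * 2.0 * 2506
  = 5012 m^3/day


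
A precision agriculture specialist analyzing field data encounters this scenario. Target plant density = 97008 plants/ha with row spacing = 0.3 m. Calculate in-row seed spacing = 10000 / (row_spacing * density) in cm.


spacing = 10000 / (row_sp * density)
        = 10000 / (0.3 * 97008)
        = 10000 / 29102.40
        = 0.34361 m = 34.36 cm


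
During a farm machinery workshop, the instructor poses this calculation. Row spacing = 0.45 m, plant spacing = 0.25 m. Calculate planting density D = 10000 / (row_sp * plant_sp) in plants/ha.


D = 10000 / (row_sp * plant_sp)
  = 10000 / (0.45 * 0.25)
  = 10000 / 0.1125
  = 88888.89 plants/ha


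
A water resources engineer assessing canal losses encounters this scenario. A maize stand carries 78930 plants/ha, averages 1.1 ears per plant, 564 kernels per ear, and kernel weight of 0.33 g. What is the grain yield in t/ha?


Y = density * ears * kernels * kw
  = 78930 * 1.1 * 564 * 0.33 g/ha
  = 16159496.76 g/ha
  = 16159.50 kg/ha = 16.16 t/ha


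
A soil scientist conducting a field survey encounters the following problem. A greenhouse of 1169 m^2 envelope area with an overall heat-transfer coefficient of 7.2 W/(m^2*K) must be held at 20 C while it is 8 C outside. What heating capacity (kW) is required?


dT = 20 - (8) = 12 K
Q = U * A * dT
  = 7.2 * 1169 * 12
  = 101001.60 W = 101.00 kW


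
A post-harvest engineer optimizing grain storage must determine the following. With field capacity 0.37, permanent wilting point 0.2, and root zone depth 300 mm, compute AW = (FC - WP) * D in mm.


AW = (FC - WP) * D
   = (0.37 - 0.2) * 300
   = 0.17 * 300
   = 51 mm


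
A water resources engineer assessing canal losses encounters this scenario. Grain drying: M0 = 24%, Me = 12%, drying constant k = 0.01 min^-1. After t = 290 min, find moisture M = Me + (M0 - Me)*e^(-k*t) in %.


M = Me + (M0 - Me) * e^(-k*t)
  = 12 + (24 - 12) * e^(-0.01*290)
  = 12 + 12 * e^(-2.900)
  = 12 + 12 * 0.05502
  = 12 + 0.6603
  = 12.66%


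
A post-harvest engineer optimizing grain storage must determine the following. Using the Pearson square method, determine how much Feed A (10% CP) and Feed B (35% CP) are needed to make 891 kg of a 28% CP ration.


parts_A = CP_b - target = 35 - 28 = 7
parts_B = target - CP_a = 28 - 10 = 18
total_parts = 7 + 18 = 25
Feed A = 891 * 7 / 25 = 249.48 kg
Feed B = 891 * 18 / 25 = 641.52 kg

249.48 kg


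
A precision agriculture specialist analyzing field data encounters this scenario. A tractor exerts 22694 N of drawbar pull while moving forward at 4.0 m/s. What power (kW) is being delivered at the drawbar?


P = F * v / 1000
  = 22694 * 4.0 / 1000
  = 90776 / 1000
  = 90.78 kW


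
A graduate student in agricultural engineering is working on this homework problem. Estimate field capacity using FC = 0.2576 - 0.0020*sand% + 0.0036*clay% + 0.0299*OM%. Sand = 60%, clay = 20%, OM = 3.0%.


FC = 0.2576 - 0.0020*60 + 0.0036*20 + 0.0299*3.0
   = 0.2576 - 0.1200 + 0.0720 + 0.0897
   = 0.2993


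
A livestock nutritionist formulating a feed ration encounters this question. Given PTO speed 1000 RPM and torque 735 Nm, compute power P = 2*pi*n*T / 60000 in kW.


P = 2*pi*n*T / 60000
  = 2*pi * 1000 * 735 / 60000
  = 4618141.20 / 60000
  = 76.97 kW


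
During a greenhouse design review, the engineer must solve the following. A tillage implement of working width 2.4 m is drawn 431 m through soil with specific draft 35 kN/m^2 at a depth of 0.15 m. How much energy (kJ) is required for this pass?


E = k * d * w * L
  = 35 * 0.15 * 2.4 * 431
  = 5430.60 kJ


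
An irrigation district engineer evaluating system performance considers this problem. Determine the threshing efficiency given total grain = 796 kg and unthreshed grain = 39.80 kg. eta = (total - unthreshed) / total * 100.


eta = (total - unthreshed) / total * 100
    = (796 - 39.80) / 796 * 100
    = 756.20 / 796 * 100
    = 95%


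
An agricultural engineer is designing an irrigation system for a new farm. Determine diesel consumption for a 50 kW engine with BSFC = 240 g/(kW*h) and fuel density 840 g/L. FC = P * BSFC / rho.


FC = P * BSFC / rho_fuel
   = 50 * 240 / 840
   = 12000 / 840
   = 14.29 L/h


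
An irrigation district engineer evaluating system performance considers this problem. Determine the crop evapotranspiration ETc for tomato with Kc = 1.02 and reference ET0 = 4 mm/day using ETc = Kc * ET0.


ETc = Kc * ET0
    = 1.02 * 4
    = 4.08 mm/day


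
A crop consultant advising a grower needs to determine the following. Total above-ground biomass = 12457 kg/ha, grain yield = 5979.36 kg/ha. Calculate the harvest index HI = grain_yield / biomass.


HI = grain_yield / biomass
   = 5979.36 / 12457
   = 0.48


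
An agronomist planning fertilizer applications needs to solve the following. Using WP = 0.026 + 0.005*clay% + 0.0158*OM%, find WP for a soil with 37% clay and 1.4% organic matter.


WP = 0.026 + 0.005*37 + 0.0158*1.4
   = 0.026 + 0.1850 + 0.0221
   = 0.2331


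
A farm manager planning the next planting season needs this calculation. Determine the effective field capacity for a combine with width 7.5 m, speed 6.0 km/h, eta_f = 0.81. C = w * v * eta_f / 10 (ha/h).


C = w * v * eta_f / 10
  = 7.5 * 6.0 * 0.81 / 10
  = 36.45 / 10
  = 3.65 ha/h


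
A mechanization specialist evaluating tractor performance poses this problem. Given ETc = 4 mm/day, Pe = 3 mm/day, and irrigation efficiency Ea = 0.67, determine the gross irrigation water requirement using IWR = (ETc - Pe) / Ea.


IWR = (ETc - Pe) / Ea
    = (4 - 3) / 0.67
    = 1 / 0.67
    = 1.49 mm/day


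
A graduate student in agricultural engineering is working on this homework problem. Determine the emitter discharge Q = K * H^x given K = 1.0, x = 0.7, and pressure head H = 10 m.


Q = K * H^x
  = 1.0 * 10^0.7
  = 1.0 * 5.0119
  = 5.01 L/h


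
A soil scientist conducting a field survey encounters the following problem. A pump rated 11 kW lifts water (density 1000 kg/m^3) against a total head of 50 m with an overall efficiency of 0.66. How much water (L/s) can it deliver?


Q = (P * 1000 * eta) / (rho * g * H)
  = (11 * 1000 * 0.66) / (1000 * 9.81 * 50)
  = 7260 / 490500
  = 0.01480 m^3/s = 14.80 L/s


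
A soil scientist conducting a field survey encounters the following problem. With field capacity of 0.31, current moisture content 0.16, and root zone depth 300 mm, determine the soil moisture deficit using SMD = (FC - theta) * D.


SMD = (FC - theta) * D
    = (0.31 - 0.16) * 300
    = 0.150 * 300
    = 45 mm


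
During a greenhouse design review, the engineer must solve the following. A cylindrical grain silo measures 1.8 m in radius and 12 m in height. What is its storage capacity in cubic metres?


V = pi * r^2 * h
  = pi * 1.8^2 * 12
  = pi * 3.24 * 12
  = 122.15 m^3


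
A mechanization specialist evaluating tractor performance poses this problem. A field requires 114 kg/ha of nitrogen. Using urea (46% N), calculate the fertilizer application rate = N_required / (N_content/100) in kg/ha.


Rate = N_required / (N_content / 100)
     = 114 / (46 / 100)
     = 114 / 0.46
     = 247.83 kg/ha


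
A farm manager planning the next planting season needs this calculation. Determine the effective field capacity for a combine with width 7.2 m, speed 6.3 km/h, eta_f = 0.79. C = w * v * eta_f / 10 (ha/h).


C = w * v * eta_f / 10
  = 7.2 * 6.3 * 0.79 / 10
  = 35.83 / 10
  = 3.58 ha/h


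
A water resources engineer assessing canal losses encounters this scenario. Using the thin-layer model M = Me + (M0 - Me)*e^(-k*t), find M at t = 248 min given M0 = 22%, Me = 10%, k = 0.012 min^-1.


M = Me + (M0 - Me) * e^(-k*t)
  = 10 + (22 - 10) * e^(-0.012*248)
  = 10 + 12 * e^(-2.976)
  = 10 + 12 * 0.05100
  = 10 + 0.6120
  = 10.61%


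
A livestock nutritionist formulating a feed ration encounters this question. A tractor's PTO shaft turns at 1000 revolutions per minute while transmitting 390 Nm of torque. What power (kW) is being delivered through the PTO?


P = 2*pi*n*T / 60000
  = 2*pi * 1000 * 390 / 60000
  = 2450442.27 / 60000
  = 40.84 kW


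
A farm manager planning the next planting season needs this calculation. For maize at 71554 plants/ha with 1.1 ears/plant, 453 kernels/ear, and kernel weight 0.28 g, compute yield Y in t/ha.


Y = density * ears * kernels * kw
  = 71554 * 1.1 * 453 * 0.28 g/ha
  = 9983500.30 g/ha
  = 9983.50 kg/ha = 9.98 t/ha


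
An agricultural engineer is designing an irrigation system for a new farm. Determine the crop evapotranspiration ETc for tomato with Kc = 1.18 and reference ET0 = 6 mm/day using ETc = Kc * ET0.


ETc = Kc * ET0
    = 1.18 * 6
    = 7.08 mm/day


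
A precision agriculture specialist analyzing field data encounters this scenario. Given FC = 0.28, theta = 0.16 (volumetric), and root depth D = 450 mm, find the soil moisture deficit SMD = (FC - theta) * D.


SMD = (FC - theta) * D
    = (0.28 - 0.16) * 450
    = 0.120 * 450
    = 54 mm


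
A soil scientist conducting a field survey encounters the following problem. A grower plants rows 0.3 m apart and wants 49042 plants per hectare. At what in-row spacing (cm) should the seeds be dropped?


spacing = 10000 / (row_sp * density)
        = 10000 / (0.3 * 49042)
        = 10000 / 14712.60
        = 0.67969 m = 67.97 cm


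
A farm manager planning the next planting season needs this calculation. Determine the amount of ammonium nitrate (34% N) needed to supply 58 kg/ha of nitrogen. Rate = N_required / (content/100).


Rate = N_required / (N_content / 100)
     = 58 / (34 / 100)
     = 58 / 0.34
     = 170.59 kg/ha


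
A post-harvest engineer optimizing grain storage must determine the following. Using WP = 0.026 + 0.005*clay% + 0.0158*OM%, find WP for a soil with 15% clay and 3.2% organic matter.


WP = 0.026 + 0.005*15 + 0.0158*3.2
   = 0.026 + 0.0750 + 0.0506
   = 0.1516


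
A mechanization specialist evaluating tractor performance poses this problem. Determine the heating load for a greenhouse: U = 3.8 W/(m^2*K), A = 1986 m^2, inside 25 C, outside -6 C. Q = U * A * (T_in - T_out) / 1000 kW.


dT = 25 - (-6) = 31 K
Q = U * A * dT
  = 3.8 * 1986 * 31
  = 233950.80 W = 233.95 kW


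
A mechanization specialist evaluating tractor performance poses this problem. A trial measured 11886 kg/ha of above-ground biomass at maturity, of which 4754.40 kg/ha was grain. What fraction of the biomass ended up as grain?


HI = grain_yield / biomass
   = 4754.40 / 11886
   = 0.40


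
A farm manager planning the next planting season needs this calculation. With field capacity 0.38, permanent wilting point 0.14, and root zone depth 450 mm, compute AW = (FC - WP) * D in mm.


AW = (FC - WP) * D
   = (0.38 - 0.14) * 450
   = 0.24 * 450
   = 108 mm


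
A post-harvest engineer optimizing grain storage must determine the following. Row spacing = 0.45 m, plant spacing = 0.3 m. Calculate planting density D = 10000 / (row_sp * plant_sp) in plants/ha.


D = 10000 / (row_sp * plant_sp)
  = 10000 / (0.45 * 0.3)
  = 10000 / 0.1350
  = 74074.07 plants/ha


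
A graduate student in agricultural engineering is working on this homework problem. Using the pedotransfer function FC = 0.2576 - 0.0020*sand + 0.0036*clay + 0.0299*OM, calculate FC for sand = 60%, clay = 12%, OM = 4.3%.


FC = 0.2576 - 0.0020*60 + 0.0036*12 + 0.0299*4.3
   = 0.2576 - 0.1200 + 0.0432 + 0.1286
   = 0.3094


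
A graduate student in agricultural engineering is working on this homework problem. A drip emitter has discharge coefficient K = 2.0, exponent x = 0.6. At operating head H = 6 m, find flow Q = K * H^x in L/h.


Q = K * H^x
  = 2.0 * 6^0.6
  = 2.0 * 2.9302
  = 5.86 L/h


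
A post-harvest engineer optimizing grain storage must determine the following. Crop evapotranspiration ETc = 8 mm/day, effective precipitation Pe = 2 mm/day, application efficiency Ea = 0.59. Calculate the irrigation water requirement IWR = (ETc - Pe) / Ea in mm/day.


IWR = (ETc - Pe) / Ea
    = (8 - 2) / 0.59
    = 6 / 0.59
    = 10.17 mm/day


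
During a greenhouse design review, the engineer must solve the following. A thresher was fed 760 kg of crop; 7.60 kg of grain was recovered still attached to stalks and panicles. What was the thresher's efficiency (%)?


eta = (total - unthreshed) / total * 100
    = (760 - 7.60) / 760 * 100
    = 752.40 / 760 * 100
    = 99%


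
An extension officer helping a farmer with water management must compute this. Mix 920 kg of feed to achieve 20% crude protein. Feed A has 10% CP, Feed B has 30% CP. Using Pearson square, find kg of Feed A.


parts_A = CP_b - target = 30 - 20 = 10
parts_B = target - CP_a = 20 - 10 = 10
total_parts = 10 + 10 = 20
Feed A = 920 * 10 / 20 = 460 kg
Feed B = 920 * 10 / 20 = 460 kg


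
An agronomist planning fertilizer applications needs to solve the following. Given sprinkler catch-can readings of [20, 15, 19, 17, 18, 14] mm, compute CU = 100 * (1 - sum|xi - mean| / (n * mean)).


xbar = 103 / 6 = 17.167
sum|xi - xbar| = 11
CU = 100 * (1 - 11 / (6 * 17.167))
   = 100 * (1 - 0.1068)
   = 89.32%


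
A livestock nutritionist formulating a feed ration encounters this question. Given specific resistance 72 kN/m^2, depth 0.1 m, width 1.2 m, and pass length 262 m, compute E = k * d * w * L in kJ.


E = k * d * w * L
  = 72 * 0.1 * 1.2 * 262
  = 2263.68 kJ


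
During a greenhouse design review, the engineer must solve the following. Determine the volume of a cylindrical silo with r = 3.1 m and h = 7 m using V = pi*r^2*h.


V = pi * r^2 * h
  = pi * 3.1^2 * 7
  = pi * 9.61 * 7
  = 211.33 m^3


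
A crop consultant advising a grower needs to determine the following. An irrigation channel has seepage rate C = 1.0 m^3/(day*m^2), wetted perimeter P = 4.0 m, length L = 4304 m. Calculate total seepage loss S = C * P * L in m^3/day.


S = C * P * L
  = 1.0 * 4.0 * 4304
  = 17216 m^3/day


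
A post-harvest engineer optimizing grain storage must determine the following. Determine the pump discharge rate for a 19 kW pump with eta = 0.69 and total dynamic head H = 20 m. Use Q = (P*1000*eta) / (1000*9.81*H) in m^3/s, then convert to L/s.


Q = (P * 1000 * eta) / (rho * g * H)
  = (19 * 1000 * 0.69) / (1000 * 9.81 * 20)
  = 13110 / 196200
  = 0.06682 m^3/s = 66.82 L/s


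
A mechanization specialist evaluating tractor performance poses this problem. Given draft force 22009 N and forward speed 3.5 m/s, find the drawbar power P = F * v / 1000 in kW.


P = F * v / 1000
  = 22009 * 3.5 / 1000
  = 77031.50 / 1000
  = 77.03 kW


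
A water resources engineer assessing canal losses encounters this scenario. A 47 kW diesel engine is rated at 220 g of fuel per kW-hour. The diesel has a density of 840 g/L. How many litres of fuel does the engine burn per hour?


FC = P * BSFC / rho_fuel
   = 47 * 220 / 840
   = 10340 / 840
   = 12.31 L/h


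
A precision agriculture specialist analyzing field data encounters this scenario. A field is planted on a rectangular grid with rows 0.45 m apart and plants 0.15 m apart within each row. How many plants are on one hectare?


D = 10000 / (row_sp * plant_sp)
  = 10000 / (0.45 * 0.15)
  = 10000 / 0.0675
  = 148148.15 plants/ha


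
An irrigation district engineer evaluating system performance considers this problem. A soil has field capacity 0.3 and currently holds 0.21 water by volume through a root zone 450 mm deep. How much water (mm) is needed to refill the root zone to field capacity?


SMD = (FC - theta) * D
    = (0.3 - 0.21) * 450
    = 0.090 * 450
    = 40.50 mm


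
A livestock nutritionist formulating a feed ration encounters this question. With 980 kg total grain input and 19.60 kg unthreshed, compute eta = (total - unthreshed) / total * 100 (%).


eta = (total - unthreshed) / total * 100
    = (980 - 19.60) / 980 * 100
    = 960.40 / 980 * 100
    = 98%


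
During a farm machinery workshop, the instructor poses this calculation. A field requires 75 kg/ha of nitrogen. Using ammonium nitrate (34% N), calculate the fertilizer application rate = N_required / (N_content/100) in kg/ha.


Rate = N_required / (N_content / 100)
     = 75 / (34 / 100)
     = 75 / 0.34
     = 220.59 kg/ha


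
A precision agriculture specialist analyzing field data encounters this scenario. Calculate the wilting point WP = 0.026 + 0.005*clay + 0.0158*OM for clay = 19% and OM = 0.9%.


WP = 0.026 + 0.005*19 + 0.0158*0.9
   = 0.026 + 0.0950 + 0.0142
   = 0.1352
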